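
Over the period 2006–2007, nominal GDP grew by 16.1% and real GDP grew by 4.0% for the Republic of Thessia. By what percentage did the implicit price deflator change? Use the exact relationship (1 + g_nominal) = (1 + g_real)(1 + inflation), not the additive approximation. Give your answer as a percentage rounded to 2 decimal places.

(1 + g_nom) = (1 + g_real)(1 + π), so π = 1.1610 / 1.0400 − 1 = 0.11635.

11.63%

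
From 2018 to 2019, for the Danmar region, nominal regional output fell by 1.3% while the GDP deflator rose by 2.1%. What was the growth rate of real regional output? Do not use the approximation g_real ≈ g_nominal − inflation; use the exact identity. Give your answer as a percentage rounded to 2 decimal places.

(1 + g_nom) = (1 + g_real)(1 + π), so g_real = 0.9870 / 1.0210 − 1 = -0.03330.

-3.33%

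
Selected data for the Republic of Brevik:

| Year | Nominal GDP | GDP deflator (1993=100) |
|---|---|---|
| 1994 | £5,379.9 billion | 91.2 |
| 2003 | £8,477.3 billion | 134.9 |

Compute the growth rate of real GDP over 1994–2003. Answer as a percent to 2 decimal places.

6.53%

Real GDP 1994 = 5379.9 / 0.912 = 5899.01.
Real GDP 2003 = 8477.3 / 1.349 = 6284.14.
Real growth = 6284.14 / 5899.01 − 1 = 0.0653.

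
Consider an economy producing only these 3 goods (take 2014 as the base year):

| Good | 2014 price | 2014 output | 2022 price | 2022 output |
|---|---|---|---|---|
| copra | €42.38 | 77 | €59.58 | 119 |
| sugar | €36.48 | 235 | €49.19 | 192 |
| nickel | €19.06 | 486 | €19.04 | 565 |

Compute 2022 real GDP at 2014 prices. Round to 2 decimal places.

€22816.28

Real GDP 2022 = Σ (p_2014 × q_2022) = 42.38·119 + 36.48·192 + 19.06·565 = 22816.28.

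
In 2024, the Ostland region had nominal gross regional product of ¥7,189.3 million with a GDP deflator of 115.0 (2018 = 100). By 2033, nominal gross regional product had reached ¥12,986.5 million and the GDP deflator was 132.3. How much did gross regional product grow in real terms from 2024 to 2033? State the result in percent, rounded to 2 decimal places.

Real gross regional product 2024 = 7189.3 / 1.150 = 6251.57.
Real gross regional product 2033 = 12986.5 / 1.323 = 9815.95.
Real growth = 9815.95 / 6251.57 − 1 = 0.5702.

57.02%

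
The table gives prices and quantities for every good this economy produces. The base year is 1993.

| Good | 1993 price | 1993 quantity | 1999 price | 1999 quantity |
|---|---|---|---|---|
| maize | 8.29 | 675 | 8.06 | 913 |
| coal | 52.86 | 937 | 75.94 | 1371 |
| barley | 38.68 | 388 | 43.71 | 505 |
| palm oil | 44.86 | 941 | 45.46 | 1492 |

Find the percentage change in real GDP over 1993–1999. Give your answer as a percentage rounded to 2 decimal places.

48.21%

Real GDP 1993 = Nominal GDP 1993 = 8.29·675 + 52.86·937 + 38.68·388 + 44.86·941 = 112346.67.
Real GDP 1999 (at 1993 prices) = 8.29·913 + 52.86·1371 + 38.68·505 + 44.86·1492 = 166504.35.
Real growth = 166504.35/112346.67 − 1 = 0.4821.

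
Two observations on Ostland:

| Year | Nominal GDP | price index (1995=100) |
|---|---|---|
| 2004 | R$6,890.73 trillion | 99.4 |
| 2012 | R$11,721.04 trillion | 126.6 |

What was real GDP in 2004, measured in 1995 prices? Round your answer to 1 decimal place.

R$6,932.3 trillion

Real GDP = Nominal / (price index/100) = 6890.73 / 0.994 = 6932.32.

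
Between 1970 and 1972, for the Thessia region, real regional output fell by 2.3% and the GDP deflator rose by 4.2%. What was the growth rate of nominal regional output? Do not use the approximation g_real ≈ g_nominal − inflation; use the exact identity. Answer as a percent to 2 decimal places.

(1 + g_nom) = (1 + g_real)(1 + π) = 0.9770 × 1.0420 = 1.01803.

1.80%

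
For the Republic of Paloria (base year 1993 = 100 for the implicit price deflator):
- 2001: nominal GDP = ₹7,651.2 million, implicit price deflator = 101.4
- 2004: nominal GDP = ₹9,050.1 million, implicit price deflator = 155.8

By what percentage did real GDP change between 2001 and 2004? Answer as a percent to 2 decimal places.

Deflate each year: 2001 → 7651.2/1.014 = 7545.56; 2004 → 9050.1/1.558 = 5808.79.
So real GDP changed by 5808.79/7545.56 − 1 = -0.2302, i.e. -23.02%.

-23.02%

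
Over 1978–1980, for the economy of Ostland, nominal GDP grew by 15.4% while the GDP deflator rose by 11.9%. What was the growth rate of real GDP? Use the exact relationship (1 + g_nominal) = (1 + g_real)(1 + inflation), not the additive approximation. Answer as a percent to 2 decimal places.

(1 + g_nom) = (1 + g_real)(1 + π), so g_real = 1.1540 / 1.1190 − 1 = 0.03128.

3.13%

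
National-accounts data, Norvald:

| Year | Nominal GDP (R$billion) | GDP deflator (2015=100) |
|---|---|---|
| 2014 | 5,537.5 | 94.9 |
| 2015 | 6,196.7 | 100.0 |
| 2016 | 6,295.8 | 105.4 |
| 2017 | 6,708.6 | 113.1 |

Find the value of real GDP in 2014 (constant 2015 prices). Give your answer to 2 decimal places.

Real GDP 2014 = 5537.5 / 0.949 = 5835.09.

R$5,835.09 billion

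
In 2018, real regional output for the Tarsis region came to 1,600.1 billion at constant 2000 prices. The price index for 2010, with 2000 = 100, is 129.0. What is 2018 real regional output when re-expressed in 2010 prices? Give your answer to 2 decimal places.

Real regional output in 2010 prices = Real regional output in 2000 prices × (P_2010/P_2000) = 1600.1 × 1.290 = 2064.13.

2,064.13 billion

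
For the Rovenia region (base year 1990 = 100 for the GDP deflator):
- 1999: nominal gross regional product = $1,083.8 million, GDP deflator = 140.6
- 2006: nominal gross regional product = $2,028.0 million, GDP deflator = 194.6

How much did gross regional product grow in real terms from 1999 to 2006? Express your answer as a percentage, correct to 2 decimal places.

Real gross regional product 1999 = 1083.8 / 1.406 = 770.84.
Real gross regional product 2006 = 2028.0 / 1.946 = 1042.14.
Real growth = 1042.14 / 770.84 − 1 = 0.3520.

35.20%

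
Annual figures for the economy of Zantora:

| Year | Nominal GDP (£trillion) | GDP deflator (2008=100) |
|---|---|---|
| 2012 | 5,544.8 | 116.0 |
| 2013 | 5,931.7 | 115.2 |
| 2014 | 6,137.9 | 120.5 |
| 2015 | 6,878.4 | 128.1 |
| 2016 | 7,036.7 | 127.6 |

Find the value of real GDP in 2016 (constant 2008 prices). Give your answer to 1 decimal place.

Real GDP 2016 = 7036.7 / 1.276 = 5514.66.

£5,514.7 trillion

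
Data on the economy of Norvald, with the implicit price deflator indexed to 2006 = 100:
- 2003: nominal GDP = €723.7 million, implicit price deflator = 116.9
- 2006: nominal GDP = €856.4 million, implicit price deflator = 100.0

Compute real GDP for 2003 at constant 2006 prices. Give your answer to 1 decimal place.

€619.1 million

Real GDP = Nominal / (implicit price deflator/100) = 723.7 / 1.169 = 619.08.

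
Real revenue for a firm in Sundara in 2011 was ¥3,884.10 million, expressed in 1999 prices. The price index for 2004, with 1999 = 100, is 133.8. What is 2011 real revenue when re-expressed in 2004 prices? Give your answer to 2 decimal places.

¥5,196.93 million

Real revenue in 2004 prices = Real revenue in 1999 prices × (P_2004/P_1999) = 3884.10 × 1.338 = 5196.93.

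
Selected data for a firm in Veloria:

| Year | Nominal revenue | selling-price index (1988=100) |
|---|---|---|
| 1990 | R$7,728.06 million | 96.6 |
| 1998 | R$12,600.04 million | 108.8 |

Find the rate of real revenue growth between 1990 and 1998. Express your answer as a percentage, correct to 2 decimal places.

Real revenue 1990 = 7728.06 / 0.966 = 8000.06.
Real revenue 1998 = 12600.04 / 1.088 = 11580.92.
Real growth = 11580.92 / 8000.06 − 1 = 0.4476.

44.76%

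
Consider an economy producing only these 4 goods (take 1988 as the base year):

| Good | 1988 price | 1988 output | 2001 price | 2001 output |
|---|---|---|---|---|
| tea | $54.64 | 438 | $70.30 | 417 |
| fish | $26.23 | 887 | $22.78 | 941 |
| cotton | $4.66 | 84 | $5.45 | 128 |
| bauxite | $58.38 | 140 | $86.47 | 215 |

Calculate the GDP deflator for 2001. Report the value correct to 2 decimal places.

115.55

Nominal GDP 2001 = 70.30·417 + 22.78·941 + 5.45·128 + 86.47·215 = 70039.73.
Real GDP 2001 (at 1988 prices) = 54.64·417 + 26.23·941 + 4.66·128 + 58.38·215 = 60615.49.
Deflator = Nominal/Real × 100 = 70039.73/60615.49 × 100 = 115.548.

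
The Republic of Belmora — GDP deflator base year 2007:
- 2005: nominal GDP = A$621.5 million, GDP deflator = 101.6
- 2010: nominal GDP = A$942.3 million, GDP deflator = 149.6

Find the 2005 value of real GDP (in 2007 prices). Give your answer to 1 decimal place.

Real GDP = Nominal / (GDP deflator/100) = 621.5 / 1.016 = 611.71.

A$611.7 million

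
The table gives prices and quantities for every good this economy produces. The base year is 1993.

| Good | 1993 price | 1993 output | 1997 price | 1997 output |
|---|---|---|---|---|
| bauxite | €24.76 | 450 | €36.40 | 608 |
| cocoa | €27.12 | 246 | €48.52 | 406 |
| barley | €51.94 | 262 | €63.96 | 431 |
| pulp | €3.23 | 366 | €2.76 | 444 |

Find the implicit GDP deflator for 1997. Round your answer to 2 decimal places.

Nominal GDP 1997 = 36.40·608 + 48.52·406 + 63.96·431 + 2.76·444 = 70622.52.
Real GDP 1997 (at 1993 prices) = 24.76·608 + 27.12·406 + 51.94·431 + 3.23·444 = 49885.06.
Deflator = Nominal/Real × 100 = 70622.52/49885.06 × 100 = 141.570.

141.57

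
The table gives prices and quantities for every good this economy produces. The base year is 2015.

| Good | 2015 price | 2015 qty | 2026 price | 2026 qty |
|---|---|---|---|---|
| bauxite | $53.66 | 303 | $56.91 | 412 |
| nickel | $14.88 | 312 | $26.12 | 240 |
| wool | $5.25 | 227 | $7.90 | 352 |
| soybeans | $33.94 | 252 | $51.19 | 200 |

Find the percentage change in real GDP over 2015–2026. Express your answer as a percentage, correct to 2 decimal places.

Real GDP 2015 = Nominal GDP 2015 = 53.66·303 + 14.88·312 + 5.25·227 + 33.94·252 = 30646.17.
Real GDP 2026 (at 2015 prices) = 53.66·412 + 14.88·240 + 5.25·352 + 33.94·200 = 34315.12.
Real growth = 34315.12/30646.17 − 1 = 0.1197.

11.97%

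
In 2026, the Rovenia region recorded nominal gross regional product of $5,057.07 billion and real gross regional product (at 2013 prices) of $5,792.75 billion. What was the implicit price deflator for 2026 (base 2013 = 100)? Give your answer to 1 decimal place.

87.3

implicit price deflator = (Nominal / Real) × 100 = 5057.07 / 5792.75 × 100 = 87.30.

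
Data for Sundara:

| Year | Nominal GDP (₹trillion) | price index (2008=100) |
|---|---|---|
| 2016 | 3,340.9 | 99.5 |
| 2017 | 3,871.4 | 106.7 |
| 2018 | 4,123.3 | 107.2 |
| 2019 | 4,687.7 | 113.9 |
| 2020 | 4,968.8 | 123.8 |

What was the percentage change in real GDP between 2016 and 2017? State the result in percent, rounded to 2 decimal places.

Real GDP 2016 = 3340.9/0.995 = 3357.69.
Real GDP 2017 = 3871.4/1.067 = 3628.30.
Change = 3628.30/3357.69 − 1 = 0.0806.

8.06%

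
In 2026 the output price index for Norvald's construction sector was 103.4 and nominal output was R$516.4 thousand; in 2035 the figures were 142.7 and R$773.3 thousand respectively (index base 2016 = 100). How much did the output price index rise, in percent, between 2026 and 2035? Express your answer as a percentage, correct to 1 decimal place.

38.0%

Price-level change = 142.7 / 103.4 − 1 = 0.3801.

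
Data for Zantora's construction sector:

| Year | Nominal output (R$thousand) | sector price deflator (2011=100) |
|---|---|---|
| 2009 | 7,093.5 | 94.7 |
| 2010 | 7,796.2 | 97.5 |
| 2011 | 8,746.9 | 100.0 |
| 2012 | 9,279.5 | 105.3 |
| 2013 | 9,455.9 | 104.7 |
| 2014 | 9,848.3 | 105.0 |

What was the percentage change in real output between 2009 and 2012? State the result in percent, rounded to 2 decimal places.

Real output 2009 = 7093.5/0.947 = 7490.50.
Real output 2012 = 9279.5/1.053 = 8812.44.
Change = 8812.44/7490.50 − 1 = 0.1765.

17.65%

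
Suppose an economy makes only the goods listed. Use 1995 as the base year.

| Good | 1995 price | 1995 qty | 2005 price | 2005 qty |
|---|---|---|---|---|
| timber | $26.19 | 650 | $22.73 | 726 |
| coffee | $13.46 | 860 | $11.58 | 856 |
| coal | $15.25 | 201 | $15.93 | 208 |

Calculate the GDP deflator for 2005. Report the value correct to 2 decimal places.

88.19

Nominal GDP 2005 = 22.73·726 + 11.58·856 + 15.93·208 = 29727.90.
Real GDP 2005 (at 1995 prices) = 26.19·726 + 13.46·856 + 15.25·208 = 33707.70.
Deflator = Nominal/Real × 100 = 29727.90/33707.70 × 100 = 88.193.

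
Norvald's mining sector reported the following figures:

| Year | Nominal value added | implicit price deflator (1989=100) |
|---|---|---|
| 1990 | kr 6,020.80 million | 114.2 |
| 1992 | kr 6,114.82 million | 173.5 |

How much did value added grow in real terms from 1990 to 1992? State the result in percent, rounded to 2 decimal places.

-33.15%

Deflate each year: 1990 → 6020.80/1.142 = 5272.15; 1992 → 6114.82/1.735 = 3524.39.
So real value added changed by 3524.39/5272.15 − 1 = -0.3315, i.e. -33.15%.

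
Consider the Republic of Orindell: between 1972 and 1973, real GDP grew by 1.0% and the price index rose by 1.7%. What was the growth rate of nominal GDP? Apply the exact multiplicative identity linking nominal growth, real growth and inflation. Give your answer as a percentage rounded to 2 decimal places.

(1 + g_nom) = (1 + g_real)(1 + π) = 1.0100 × 1.0170 = 1.02717.

2.72%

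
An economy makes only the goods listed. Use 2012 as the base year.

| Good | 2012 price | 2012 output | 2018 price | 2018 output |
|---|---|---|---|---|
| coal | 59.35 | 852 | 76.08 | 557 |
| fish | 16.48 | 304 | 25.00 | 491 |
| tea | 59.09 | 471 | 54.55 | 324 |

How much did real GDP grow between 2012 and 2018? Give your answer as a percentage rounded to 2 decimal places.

-27.71%

Real GDP 2012 = Nominal GDP 2012 = 59.35·852 + 16.48·304 + 59.09·471 = 83407.51.
Real GDP 2018 (at 2012 prices) = 59.35·557 + 16.48·491 + 59.09·324 = 60294.79.
Real growth = 60294.79/83407.51 − 1 = -0.2771.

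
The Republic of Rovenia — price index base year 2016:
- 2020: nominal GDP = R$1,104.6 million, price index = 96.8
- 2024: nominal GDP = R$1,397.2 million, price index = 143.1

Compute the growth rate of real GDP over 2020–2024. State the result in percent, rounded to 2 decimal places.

Real GDP 2020 = 1104.6 / 0.968 = 1141.12.
Real GDP 2024 = 1397.2 / 1.431 = 976.38.
Real growth = 976.38 / 1141.12 − 1 = -0.1444.

-14.44%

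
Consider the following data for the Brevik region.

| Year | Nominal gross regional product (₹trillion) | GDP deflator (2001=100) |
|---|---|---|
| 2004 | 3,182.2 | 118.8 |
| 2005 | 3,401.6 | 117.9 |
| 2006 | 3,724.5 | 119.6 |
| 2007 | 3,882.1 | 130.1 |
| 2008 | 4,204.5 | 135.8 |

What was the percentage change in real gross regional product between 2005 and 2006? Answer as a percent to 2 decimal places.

7.94%

Real gross regional product 2005 = 3401.6/1.179 = 2885.16.
Real gross regional product 2006 = 3724.5/1.196 = 3114.13.
Change = 3114.13/2885.16 − 1 = 0.0794.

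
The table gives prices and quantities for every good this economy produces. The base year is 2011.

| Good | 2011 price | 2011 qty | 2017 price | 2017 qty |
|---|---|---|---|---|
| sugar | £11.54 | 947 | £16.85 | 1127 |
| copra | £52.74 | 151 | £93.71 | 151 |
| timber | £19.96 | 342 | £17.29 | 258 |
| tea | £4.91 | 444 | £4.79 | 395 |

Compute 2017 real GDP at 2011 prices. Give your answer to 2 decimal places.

£28058.45

Real GDP 2017 = Σ (p_2011 × q_2017) = 11.54·1127 + 52.74·151 + 19.96·258 + 4.91·395 = 28058.45.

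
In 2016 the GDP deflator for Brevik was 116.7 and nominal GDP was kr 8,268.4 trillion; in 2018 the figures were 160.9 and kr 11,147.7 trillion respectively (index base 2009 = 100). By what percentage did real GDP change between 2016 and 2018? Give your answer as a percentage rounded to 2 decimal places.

-2.21%

Real GDP 2016 = 8268.4 / 1.167 = 7085.18.
Real GDP 2018 = 11147.7 / 1.609 = 6928.34.
Real growth = 6928.34 / 7085.18 − 1 = -0.0221.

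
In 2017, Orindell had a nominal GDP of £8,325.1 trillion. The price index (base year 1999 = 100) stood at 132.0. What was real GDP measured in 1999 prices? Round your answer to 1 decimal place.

Real GDP = Nominal / (price index/100) = 8325.1 / 1.320 = 6306.89.

£6,306.9 trillion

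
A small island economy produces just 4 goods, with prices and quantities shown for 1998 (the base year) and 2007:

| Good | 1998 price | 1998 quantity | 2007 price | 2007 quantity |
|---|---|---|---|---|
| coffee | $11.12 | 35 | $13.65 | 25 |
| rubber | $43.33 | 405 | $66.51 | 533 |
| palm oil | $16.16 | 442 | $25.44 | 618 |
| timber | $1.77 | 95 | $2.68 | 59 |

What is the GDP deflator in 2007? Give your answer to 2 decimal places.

Nominal GDP 2007 = 13.65·25 + 66.51·533 + 25.44·618 + 2.68·59 = 51671.12.
Real GDP 2007 (at 1998 prices) = 11.12·25 + 43.33·533 + 16.16·618 + 1.77·59 = 33464.20.
Deflator = Nominal/Real × 100 = 51671.12/33464.20 × 100 = 154.407.

154.41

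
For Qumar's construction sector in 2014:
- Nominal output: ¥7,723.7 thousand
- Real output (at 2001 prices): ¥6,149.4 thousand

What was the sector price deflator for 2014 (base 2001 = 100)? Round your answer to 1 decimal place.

sector price deflator = (Nominal / Real) × 100 = 7723.7 / 6149.4 × 100 = 125.60.

125.6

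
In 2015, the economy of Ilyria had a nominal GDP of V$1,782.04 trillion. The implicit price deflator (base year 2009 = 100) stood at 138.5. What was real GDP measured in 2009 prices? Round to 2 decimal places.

Real GDP = Nominal / (implicit price deflator/100) = 1782.04 / 1.385 = 1286.67.

V$1,286.67 trillion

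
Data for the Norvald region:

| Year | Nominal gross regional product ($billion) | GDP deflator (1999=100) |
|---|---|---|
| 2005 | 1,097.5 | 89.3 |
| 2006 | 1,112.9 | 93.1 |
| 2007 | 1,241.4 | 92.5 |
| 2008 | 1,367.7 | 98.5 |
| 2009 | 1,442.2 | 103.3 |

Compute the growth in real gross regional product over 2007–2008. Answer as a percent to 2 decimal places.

Real gross regional product 2007 = 1241.4/0.925 = 1342.05.
Real gross regional product 2008 = 1367.7/0.985 = 1388.53.
Change = 1388.53/1342.05 − 1 = 0.0346.

3.46%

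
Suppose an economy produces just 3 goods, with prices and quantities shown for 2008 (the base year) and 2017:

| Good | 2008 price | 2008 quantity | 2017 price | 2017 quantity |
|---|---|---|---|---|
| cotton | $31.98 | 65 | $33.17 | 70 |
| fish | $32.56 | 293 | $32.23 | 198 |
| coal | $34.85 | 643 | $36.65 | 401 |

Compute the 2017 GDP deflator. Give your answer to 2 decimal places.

103.26

Nominal GDP 2017 = 33.17·70 + 32.23·198 + 36.65·401 = 23400.09.
Real GDP 2017 (at 2008 prices) = 31.98·70 + 32.56·198 + 34.85·401 = 22660.33.
Deflator = Nominal/Real × 100 = 23400.09/22660.33 × 100 = 103.265.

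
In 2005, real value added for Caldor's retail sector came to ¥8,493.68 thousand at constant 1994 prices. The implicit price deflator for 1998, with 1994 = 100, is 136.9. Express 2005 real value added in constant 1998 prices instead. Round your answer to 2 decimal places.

Real value added in 1998 prices = Real value added in 1994 prices × (P_1998/P_1994) = 8493.68 × 1.369 = 11627.85.

¥11,627.85 thousand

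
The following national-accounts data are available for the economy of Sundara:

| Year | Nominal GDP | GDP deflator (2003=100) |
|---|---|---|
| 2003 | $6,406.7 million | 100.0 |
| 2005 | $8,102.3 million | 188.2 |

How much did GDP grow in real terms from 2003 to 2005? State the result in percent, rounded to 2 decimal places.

-32.80%

Real GDP 2003 = 6406.7 / 1.000 = 6406.70.
Real GDP 2005 = 8102.3 / 1.882 = 4305.15.
Real growth = 4305.15 / 6406.70 − 1 = -0.3280.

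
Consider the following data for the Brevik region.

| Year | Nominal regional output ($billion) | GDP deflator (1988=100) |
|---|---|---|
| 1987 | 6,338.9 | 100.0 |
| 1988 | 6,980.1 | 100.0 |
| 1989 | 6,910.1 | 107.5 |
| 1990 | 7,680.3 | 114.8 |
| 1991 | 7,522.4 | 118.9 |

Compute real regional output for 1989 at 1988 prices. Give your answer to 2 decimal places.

Real regional output 1989 = 6910.1 / 1.075 = 6428.00.

$6,428.00 billion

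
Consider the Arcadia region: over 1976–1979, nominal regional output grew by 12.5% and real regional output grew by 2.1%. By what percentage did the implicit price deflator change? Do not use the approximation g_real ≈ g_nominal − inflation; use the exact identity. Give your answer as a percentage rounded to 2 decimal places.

(1 + g_nom) = (1 + g_real)(1 + π), so π = 1.1250 / 1.0210 − 1 = 0.10186.

10.19%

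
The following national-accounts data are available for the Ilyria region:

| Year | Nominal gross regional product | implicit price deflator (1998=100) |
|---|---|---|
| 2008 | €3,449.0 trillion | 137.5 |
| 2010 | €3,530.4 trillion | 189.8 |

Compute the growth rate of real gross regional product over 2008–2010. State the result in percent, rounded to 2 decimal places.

-25.85%

Real gross regional product 2008 = 3449.0 / 1.375 = 2508.36.
Real gross regional product 2010 = 3530.4 / 1.898 = 1860.06.
Real growth = 1860.06 / 2508.36 − 1 = -0.2585.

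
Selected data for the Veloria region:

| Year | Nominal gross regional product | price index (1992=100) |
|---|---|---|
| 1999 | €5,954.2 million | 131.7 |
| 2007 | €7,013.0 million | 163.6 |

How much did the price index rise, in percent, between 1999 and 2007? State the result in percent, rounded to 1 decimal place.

24.2%

Price-level change = 163.6 / 131.7 − 1 = 0.2422.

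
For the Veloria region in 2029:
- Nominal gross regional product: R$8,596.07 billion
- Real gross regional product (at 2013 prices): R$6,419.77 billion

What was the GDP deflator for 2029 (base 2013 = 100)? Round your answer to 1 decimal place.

GDP deflator = (Nominal / Real) × 100 = 8596.07 / 6419.77 × 100 = 133.90.

133.9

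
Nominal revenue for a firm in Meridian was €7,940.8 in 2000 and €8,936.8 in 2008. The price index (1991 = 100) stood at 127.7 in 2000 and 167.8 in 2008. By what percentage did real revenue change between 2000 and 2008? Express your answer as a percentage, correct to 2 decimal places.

-14.35%

Real revenue 2000 = 7940.8 / 1.277 = 6218.32.
Real revenue 2008 = 8936.8 / 1.678 = 5325.86.
Real growth = 5325.86 / 6218.32 − 1 = -0.1435.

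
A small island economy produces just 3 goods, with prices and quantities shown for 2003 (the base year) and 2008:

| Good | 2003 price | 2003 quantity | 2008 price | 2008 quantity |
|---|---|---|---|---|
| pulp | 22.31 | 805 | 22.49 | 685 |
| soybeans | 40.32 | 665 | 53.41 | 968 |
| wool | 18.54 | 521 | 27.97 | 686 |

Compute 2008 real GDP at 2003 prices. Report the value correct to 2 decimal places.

Real GDP 2008 = Σ (p_2003 × q_2008) = 22.31·685 + 40.32·968 + 18.54·686 = 67030.55.

67030.55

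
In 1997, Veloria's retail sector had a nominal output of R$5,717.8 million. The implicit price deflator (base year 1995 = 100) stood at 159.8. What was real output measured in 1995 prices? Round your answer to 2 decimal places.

R$3,578.10 million

Real output = Nominal / (implicit price deflator/100) = 5717.8 / 1.598 = 3578.10.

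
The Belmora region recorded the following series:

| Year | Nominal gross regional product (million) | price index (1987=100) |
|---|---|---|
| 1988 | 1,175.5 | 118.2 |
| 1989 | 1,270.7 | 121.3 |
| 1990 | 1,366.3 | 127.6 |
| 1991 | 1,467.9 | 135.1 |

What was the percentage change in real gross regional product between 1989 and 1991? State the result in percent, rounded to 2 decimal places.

3.72%

Real gross regional product 1989 = 1270.7/1.213 = 1047.57.
Real gross regional product 1991 = 1467.9/1.351 = 1086.53.
Change = 1086.53/1047.57 − 1 = 0.0372.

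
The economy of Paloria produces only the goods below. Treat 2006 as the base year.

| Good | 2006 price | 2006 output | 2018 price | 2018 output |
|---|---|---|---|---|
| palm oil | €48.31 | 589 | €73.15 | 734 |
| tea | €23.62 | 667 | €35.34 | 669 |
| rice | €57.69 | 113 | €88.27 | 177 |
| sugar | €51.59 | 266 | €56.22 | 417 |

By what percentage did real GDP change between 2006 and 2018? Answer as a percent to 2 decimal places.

28.76%

Real GDP 2006 = Nominal GDP 2006 = 48.31·589 + 23.62·667 + 57.69·113 + 51.59·266 = 64451.04.
Real GDP 2018 (at 2006 prices) = 48.31·734 + 23.62·669 + 57.69·177 + 51.59·417 = 82985.48.
Real growth = 82985.48/64451.04 − 1 = 0.2876.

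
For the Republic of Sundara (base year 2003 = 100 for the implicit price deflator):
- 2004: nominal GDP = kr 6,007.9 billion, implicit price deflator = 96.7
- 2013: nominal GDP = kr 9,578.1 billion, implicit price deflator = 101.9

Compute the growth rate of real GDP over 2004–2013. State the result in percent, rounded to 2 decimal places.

Real GDP 2004 = 6007.9 / 0.967 = 6212.93.
Real GDP 2013 = 9578.1 / 1.019 = 9399.51.
Real growth = 9399.51 / 6212.93 − 1 = 0.5129.

51.29%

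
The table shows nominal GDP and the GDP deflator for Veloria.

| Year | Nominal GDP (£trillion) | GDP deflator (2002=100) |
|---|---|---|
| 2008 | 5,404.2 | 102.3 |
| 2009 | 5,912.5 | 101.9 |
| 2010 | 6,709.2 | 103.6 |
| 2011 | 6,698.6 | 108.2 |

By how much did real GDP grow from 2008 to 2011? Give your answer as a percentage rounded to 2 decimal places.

17.19%

Real GDP 2008 = 5404.2/1.023 = 5282.70.
Real GDP 2011 = 6698.6/1.082 = 6190.94.
Change = 6190.94/5282.70 − 1 = 0.1719.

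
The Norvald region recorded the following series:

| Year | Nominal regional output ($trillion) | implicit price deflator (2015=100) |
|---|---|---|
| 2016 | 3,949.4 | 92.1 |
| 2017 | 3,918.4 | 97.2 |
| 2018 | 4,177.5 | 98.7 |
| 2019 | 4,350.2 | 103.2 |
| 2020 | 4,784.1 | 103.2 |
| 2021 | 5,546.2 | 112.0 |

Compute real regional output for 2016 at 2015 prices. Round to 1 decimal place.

Real regional output 2016 = 3949.4 / 0.921 = 4288.17.

$4,288.2 trillion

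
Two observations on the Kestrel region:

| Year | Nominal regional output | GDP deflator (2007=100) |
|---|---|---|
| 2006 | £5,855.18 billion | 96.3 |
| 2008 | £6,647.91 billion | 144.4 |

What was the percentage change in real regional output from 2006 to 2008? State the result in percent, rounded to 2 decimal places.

-24.28%

Deflate each year: 2006 → 5855.18/0.963 = 6080.15; 2008 → 6647.91/1.444 = 4603.82.
So real regional output changed by 4603.82/6080.15 − 1 = -0.2428, i.e. -24.28%.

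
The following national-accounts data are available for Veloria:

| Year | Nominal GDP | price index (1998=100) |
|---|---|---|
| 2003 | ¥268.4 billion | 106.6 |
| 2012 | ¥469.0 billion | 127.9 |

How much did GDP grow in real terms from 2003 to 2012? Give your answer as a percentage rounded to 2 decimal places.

45.64%

Real GDP 2003 = 268.4 / 1.066 = 251.78.
Real GDP 2012 = 469.0 / 1.279 = 366.69.
Real growth = 366.69 / 251.78 − 1 = 0.4564.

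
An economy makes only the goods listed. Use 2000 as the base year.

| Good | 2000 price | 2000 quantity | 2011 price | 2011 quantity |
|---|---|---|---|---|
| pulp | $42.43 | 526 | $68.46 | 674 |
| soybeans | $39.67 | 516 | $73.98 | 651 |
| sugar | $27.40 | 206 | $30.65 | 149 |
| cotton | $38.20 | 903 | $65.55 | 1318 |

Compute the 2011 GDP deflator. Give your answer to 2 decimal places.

170.20

Nominal GDP 2011 = 68.46·674 + 73.98·651 + 30.65·149 + 65.55·1318 = 185264.77.
Real GDP 2011 (at 2000 prices) = 42.43·674 + 39.67·651 + 27.40·149 + 38.20·1318 = 108853.19.
Deflator = Nominal/Real × 100 = 185264.77/108853.19 × 100 = 170.197.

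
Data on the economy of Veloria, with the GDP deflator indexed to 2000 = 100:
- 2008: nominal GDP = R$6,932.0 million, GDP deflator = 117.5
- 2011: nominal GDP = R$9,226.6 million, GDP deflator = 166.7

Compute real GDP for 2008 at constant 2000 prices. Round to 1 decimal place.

R$5,899.6 million

Real GDP = Nominal / (GDP deflator/100) = 6932.0 / 1.175 = 5899.57.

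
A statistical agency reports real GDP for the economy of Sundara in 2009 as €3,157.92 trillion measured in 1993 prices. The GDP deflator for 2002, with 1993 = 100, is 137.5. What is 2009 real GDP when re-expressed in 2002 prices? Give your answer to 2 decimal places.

€4,342.14 trillion

Real GDP in 2002 prices = Real GDP in 1993 prices × (P_2002/P_1993) = 3157.92 × 1.375 = 4342.14.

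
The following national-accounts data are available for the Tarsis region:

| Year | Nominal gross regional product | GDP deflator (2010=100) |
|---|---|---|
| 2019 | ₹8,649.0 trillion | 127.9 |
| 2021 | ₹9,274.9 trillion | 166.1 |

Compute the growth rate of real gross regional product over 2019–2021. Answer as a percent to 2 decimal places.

-17.43%

Deflate each year: 2019 → 8649.0/1.279 = 6762.31; 2021 → 9274.9/1.661 = 5583.93.
So real gross regional product changed by 5583.93/6762.31 − 1 = -0.1743, i.e. -17.43%.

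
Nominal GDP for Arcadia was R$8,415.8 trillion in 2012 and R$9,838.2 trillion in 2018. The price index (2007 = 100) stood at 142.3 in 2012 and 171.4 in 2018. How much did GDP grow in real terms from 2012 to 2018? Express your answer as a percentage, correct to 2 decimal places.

Deflate each year: 2012 → 8415.8/1.423 = 5914.13; 2018 → 9838.2/1.714 = 5739.91.
So real GDP changed by 5739.91/5914.13 − 1 = -0.0295, i.e. -2.95%.

-2.95%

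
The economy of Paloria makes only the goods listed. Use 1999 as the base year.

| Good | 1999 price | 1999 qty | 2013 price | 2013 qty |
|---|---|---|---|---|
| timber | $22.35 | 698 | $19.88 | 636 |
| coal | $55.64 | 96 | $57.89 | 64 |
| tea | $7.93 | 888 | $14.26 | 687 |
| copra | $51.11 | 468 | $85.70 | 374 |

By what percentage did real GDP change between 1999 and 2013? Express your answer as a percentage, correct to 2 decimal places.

Real GDP 1999 = Nominal GDP 1999 = 22.35·698 + 55.64·96 + 7.93·888 + 51.11·468 = 51903.06.
Real GDP 2013 (at 1999 prices) = 22.35·636 + 55.64·64 + 7.93·687 + 51.11·374 = 42338.61.
Real growth = 42338.61/51903.06 − 1 = -0.1843.

-18.43%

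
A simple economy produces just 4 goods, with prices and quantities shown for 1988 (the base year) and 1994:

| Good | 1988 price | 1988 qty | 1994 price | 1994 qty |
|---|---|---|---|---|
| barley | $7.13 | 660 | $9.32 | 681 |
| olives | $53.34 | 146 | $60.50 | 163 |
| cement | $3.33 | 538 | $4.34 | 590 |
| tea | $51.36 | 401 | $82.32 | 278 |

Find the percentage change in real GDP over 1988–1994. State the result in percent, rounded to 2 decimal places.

-14.59%

Real GDP 1988 = Nominal GDP 1988 = 7.13·660 + 53.34·146 + 3.33·538 + 51.36·401 = 34880.34.
Real GDP 1994 (at 1988 prices) = 7.13·681 + 53.34·163 + 3.33·590 + 51.36·278 = 29792.73.
Real growth = 29792.73/34880.34 − 1 = -0.1459.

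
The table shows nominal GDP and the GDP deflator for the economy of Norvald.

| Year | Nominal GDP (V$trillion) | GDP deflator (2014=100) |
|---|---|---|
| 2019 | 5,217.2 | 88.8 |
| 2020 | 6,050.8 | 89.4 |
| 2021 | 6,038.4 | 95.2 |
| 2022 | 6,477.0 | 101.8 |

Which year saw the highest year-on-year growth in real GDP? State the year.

2020: real = 6050.8/0.894 = 6768.23; growth vs 2019 (5875.23) = 15.20%.
2021: real = 6038.4/0.952 = 6342.86; growth vs 2020 (6768.23) = -6.28%.
2022: real = 6477.0/1.018 = 6362.48; growth vs 2021 (6342.86) = 0.31%.

2020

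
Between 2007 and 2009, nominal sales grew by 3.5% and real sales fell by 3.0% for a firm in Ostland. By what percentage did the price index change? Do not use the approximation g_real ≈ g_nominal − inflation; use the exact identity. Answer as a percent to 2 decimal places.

6.70%

(1 + g_nom) = (1 + g_real)(1 + π), so π = 1.0350 / 0.9700 − 1 = 0.06701.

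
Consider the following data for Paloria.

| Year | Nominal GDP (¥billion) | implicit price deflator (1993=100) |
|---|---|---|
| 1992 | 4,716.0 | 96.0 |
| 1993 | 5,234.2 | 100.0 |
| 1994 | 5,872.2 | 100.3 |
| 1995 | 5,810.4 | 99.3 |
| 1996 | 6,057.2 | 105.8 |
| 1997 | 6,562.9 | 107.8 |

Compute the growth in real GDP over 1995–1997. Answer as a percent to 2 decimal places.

4.04%

Real GDP 1995 = 5810.4/0.993 = 5851.36.
Real GDP 1997 = 6562.9/1.078 = 6088.03.
Change = 6088.03/5851.36 − 1 = 0.0404.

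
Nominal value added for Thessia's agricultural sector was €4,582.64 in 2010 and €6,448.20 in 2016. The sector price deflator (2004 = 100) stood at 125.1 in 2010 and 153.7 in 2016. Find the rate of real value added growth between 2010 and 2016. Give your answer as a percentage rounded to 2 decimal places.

Deflate each year: 2010 → 4582.64/1.251 = 3663.18; 2016 → 6448.20/1.537 = 4195.32.
So real value added changed by 4195.32/3663.18 − 1 = 0.1453, i.e. 14.53%.

14.53%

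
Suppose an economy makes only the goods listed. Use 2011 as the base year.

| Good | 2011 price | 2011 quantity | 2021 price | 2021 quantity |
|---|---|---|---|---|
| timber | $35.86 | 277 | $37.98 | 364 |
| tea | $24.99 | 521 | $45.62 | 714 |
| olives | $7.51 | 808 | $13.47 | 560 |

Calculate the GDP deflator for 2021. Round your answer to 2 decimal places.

Nominal GDP 2021 = 37.98·364 + 45.62·714 + 13.47·560 = 53940.60.
Real GDP 2021 (at 2011 prices) = 35.86·364 + 24.99·714 + 7.51·560 = 35101.50.
Deflator = Nominal/Real × 100 = 53940.60/35101.50 × 100 = 153.670.

153.67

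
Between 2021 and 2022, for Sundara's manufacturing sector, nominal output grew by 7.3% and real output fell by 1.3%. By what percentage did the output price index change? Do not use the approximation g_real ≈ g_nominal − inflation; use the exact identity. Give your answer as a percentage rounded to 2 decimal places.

8.71%

(1 + g_nom) = (1 + g_real)(1 + π), so π = 1.0730 / 0.9870 − 1 = 0.08713.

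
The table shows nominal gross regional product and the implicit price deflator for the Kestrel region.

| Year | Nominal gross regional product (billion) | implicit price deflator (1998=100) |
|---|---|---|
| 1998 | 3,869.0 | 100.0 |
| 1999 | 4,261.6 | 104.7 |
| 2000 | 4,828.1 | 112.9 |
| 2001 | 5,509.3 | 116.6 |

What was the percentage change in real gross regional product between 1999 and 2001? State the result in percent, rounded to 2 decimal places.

16.08%

Real gross regional product 1999 = 4261.6/1.047 = 4070.30.
Real gross regional product 2001 = 5509.3/1.166 = 4724.96.
Change = 4724.96/4070.30 − 1 = 0.1608.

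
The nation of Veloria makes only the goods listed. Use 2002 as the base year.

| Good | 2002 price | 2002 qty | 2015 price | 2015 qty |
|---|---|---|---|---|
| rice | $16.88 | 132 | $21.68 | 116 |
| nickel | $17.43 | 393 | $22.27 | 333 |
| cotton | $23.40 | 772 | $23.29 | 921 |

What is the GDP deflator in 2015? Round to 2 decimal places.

107.05

Nominal GDP 2015 = 21.68·116 + 22.27·333 + 23.29·921 = 31380.88.
Real GDP 2015 (at 2002 prices) = 16.88·116 + 17.43·333 + 23.40·921 = 29313.67.
Deflator = Nominal/Real × 100 = 31380.88/29313.67 × 100 = 107.052.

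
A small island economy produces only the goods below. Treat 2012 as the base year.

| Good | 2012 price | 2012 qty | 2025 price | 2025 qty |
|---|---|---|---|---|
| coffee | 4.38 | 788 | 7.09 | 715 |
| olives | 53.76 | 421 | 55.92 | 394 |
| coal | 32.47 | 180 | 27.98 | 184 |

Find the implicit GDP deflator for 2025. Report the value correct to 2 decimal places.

106.48

Nominal GDP 2025 = 7.09·715 + 55.92·394 + 27.98·184 = 32250.15.
Real GDP 2025 (at 2012 prices) = 4.38·715 + 53.76·394 + 32.47·184 = 30287.62.
Deflator = Nominal/Real × 100 = 32250.15/30287.62 × 100 = 106.480.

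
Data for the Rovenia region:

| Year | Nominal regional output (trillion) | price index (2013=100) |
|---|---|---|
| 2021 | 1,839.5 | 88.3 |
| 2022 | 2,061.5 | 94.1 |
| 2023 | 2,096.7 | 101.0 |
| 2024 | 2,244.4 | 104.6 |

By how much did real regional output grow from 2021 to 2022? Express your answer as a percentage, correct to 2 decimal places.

Real regional output 2021 = 1839.5/0.883 = 2083.24.
Real regional output 2022 = 2061.5/0.941 = 2190.75.
Change = 2190.75/2083.24 − 1 = 0.0516.

5.16%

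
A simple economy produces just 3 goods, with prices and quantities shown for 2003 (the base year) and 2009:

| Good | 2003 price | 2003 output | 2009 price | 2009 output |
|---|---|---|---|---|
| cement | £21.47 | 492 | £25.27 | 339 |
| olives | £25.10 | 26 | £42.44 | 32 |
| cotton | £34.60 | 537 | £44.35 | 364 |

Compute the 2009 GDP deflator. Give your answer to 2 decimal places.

Nominal GDP 2009 = 25.27·339 + 42.44·32 + 44.35·364 = 26068.01.
Real GDP 2009 (at 2003 prices) = 21.47·339 + 25.10·32 + 34.60·364 = 20675.93.
Deflator = Nominal/Real × 100 = 26068.01/20675.93 × 100 = 126.079.

126.08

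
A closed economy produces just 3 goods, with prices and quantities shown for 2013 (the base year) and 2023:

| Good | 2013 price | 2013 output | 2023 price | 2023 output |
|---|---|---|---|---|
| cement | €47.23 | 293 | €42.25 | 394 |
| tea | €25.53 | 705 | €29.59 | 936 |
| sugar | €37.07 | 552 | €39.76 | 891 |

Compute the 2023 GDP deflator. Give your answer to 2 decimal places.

Nominal GDP 2023 = 42.25·394 + 29.59·936 + 39.76·891 = 79768.90.
Real GDP 2023 (at 2013 prices) = 47.23·394 + 25.53·936 + 37.07·891 = 75534.07.
Deflator = Nominal/Real × 100 = 79768.90/75534.07 × 100 = 105.607.

105.61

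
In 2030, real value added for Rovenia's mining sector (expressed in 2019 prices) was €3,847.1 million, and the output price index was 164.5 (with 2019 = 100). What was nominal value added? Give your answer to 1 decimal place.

€6,328.5 million

Nominal value added = Real × (output price index/100) = 3847.1 × 1.645 = 6328.48.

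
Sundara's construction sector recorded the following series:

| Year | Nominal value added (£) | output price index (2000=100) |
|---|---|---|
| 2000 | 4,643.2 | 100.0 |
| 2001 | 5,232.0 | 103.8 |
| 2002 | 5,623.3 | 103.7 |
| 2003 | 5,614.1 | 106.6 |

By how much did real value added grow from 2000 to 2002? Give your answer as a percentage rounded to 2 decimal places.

Real value added 2000 = 4643.2/1.000 = 4643.20.
Real value added 2002 = 5623.3/1.037 = 5422.66.
Change = 5422.66/4643.20 − 1 = 0.1679.

16.79%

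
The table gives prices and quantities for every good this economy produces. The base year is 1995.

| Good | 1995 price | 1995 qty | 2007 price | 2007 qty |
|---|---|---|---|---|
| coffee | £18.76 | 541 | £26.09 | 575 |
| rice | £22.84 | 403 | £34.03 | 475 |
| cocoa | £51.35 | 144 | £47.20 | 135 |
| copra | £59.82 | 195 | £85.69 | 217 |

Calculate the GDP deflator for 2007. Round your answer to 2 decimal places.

Nominal GDP 2007 = 26.09·575 + 34.03·475 + 47.20·135 + 85.69·217 = 56132.73.
Real GDP 2007 (at 1995 prices) = 18.76·575 + 22.84·475 + 51.35·135 + 59.82·217 = 41549.19.
Deflator = Nominal/Real × 100 = 56132.73/41549.19 × 100 = 135.099.

135.10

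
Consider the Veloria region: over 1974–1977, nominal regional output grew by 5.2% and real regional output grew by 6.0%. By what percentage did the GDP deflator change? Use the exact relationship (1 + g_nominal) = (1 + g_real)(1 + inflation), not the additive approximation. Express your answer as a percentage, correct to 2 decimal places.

(1 + g_nom) = (1 + g_real)(1 + π), so π = 1.0520 / 1.0600 − 1 = -0.00755.

-0.75%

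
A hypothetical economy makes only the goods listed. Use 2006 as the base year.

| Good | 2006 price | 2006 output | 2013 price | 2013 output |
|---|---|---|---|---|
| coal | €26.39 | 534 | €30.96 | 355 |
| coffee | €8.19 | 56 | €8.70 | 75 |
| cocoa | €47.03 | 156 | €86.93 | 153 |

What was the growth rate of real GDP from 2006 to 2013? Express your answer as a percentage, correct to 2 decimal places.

Real GDP 2006 = Nominal GDP 2006 = 26.39·534 + 8.19·56 + 47.03·156 = 21887.58.
Real GDP 2013 (at 2006 prices) = 26.39·355 + 8.19·75 + 47.03·153 = 17178.29.
Real growth = 17178.29/21887.58 − 1 = -0.2152.

-21.52%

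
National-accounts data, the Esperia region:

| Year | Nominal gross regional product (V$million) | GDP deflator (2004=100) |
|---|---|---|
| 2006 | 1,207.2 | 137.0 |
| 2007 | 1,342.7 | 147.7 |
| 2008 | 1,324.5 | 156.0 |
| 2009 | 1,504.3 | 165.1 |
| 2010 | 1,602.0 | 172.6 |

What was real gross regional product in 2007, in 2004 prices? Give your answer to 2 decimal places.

Real gross regional product 2007 = 1342.7 / 1.477 = 909.07.

V$909.07 million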